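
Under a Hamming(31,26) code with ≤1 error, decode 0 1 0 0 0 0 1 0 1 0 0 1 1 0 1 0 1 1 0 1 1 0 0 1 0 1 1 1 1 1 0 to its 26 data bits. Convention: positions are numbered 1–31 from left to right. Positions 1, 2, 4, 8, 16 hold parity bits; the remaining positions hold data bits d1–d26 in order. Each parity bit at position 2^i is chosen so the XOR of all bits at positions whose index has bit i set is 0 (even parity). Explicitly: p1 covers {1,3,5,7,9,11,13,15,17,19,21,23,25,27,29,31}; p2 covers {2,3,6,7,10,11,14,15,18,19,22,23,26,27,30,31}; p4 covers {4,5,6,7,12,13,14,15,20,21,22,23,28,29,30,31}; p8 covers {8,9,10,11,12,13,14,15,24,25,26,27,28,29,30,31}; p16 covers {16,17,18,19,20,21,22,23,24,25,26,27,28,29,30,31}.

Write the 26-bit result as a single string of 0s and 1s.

s1 (pos 1,3,5,7,9,11,13,15,17,19,21,23,25,27,29,31): 0⊕0⊕0⊕1⊕1⊕0⊕1⊕1⊕1⊕0⊕1⊕0⊕0⊕1⊕1⊕0 = 0
s2 (pos 2,3,6,7,10,11,14,15,18,19,22,23,26,27,30,31): 1⊕0⊕0⊕1⊕0⊕0⊕0⊕1⊕1⊕0⊕0⊕0⊕1⊕1⊕1⊕0 = 1
s4 (pos 4,5,6,7,12,13,14,15,20,21,22,23,28,29,30,31): 0⊕0⊕0⊕1⊕1⊕1⊕0⊕1⊕1⊕1⊕0⊕0⊕1⊕1⊕1⊕0 = 1
s8 (pos 8,9,10,11,12,13,14,15,24,25,26,27,28,29,30,31): 0⊕1⊕0⊕0⊕1⊕1⊕0⊕1⊕1⊕0⊕1⊕1⊕1⊕1⊕1⊕0 = 0
s16 (pos 16,17,18,19,20,21,22,23,24,25,26,27,28,29,30,31): 0⊕1⊕1⊕0⊕1⊕1⊕0⊕0⊕1⊕0⊕1⊕1⊕1⊕1⊕1⊕0 = 0
Syndrome s16…s1 = 00110 → error at position 6.
Flip position 6: 0100001010011010110110010111110 → 0100011010011010110110010111110
Read data bits from positions 3,5,6,7,9,10,11,12,13,14,15,17,18,19,20,21,22,23,24,25,26,27,28,29,30,31: 00111001101110110010111110

00111001101110110010111110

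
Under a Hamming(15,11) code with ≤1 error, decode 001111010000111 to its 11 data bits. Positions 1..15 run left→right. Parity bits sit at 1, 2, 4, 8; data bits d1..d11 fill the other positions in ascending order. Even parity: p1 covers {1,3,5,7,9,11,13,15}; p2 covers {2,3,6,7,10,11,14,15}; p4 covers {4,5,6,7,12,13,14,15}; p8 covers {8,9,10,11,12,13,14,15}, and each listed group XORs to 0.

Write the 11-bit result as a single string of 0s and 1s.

s1 (pos 1,3,5,7,9,11,13,15): 0⊕1⊕1⊕0⊕0⊕0⊕1⊕1 = 0
s2 (pos 2,3,6,7,10,11,14,15): 0⊕1⊕1⊕0⊕0⊕0⊕1⊕1 = 0
s4 (pos 4,5,6,7,12,13,14,15): 1⊕1⊕1⊕0⊕0⊕1⊕1⊕1 = 0
s8 (pos 8,9,10,11,12,13,14,15): 1⊕0⊕0⊕0⊕0⊕1⊕1⊕1 = 0
Syndrome s8…s1 = 0000 → no error.
Read data bits from positions 3,5,6,7,9,10,11,12,13,14,15: 11100000111

11100000111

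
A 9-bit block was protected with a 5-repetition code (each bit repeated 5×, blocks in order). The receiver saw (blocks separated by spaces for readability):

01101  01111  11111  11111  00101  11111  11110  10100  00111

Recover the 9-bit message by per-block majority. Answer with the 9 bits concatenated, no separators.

Block 1 (01101): 3 ones → 1
Block 2 (01111): 4 ones → 1
Block 3 (11111): 5 ones → 1
Block 4 (11111): 5 ones → 1
Block 5 (00101): 2 ones → 0
Block 6 (11111): 5 ones → 1
Block 7 (11110): 4 ones → 1
Block 8 (10100): 2 ones → 0
Block 9 (00111): 3 ones → 1

111101101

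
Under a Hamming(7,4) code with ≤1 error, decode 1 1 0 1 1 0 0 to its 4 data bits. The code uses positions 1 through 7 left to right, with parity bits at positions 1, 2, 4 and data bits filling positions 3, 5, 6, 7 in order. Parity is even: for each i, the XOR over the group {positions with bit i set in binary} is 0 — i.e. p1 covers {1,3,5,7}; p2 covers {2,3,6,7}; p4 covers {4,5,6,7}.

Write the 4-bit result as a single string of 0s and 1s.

s1 (pos 1,3,5,7): 1⊕0⊕1⊕0 = 0
s2 (pos 2,3,6,7): 1⊕0⊕0⊕0 = 1
s4 (pos 4,5,6,7): 1⊕1⊕0⊕0 = 0
Syndrome s4…s1 = 010 → error at position 2.
Flip position 2: 1101100 → 1001100
Read data bits from positions 3,5,6,7: 0100

0100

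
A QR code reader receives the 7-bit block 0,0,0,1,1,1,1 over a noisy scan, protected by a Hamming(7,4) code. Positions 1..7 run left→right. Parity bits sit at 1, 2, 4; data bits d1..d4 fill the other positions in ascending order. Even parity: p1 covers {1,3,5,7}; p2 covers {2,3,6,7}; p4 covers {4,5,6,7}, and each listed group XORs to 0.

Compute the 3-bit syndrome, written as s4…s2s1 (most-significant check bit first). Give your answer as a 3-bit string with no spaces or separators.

000

s1 (pos 1,3,5,7): 0⊕0⊕1⊕1 = 0
s2 (pos 2,3,6,7): 0⊕0⊕1⊕1 = 0
s4 (pos 4,5,6,7): 1⊕1⊕1⊕1 = 0
Syndrome s4…s1 = 000 → no error.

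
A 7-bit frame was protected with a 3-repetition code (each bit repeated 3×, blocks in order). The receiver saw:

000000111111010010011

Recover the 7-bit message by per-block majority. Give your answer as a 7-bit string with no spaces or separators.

0011001

Block 1 (000): 0 ones → 0
Block 2 (000): 0 ones → 0
Block 3 (111): 3 ones → 1
Block 4 (111): 3 ones → 1
Block 5 (010): 1 one → 0
Block 6 (010): 1 one → 0
Block 7 (011): 2 ones → 1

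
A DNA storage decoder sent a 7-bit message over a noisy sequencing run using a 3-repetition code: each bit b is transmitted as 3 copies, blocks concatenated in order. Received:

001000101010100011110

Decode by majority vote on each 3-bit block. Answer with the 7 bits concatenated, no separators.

0010011

Block 1 (001): 1 one → 0
Block 2 (000): 0 ones → 0
Block 3 (101): 2 ones → 1
Block 4 (010): 1 one → 0
Block 5 (100): 1 one → 0
Block 6 (011): 2 ones → 1
Block 7 (110): 2 ones → 1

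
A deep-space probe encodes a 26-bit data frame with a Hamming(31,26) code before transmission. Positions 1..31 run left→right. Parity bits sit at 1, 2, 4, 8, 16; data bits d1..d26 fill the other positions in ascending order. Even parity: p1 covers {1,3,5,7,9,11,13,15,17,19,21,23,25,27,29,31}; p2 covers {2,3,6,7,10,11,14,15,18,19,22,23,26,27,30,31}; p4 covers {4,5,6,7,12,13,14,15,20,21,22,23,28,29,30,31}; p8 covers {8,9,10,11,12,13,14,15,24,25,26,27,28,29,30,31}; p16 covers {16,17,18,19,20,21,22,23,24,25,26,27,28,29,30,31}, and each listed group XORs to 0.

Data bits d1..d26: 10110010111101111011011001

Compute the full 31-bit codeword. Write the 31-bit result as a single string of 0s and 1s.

1010011100101110101111011011001

Place data at non-parity positions: p1 p2 1 p4 0 1 1 p8 0 0 1 0 1 1 1 p16 1 0 1 1 1 1 0 1 1 0 1 1 0 0 1
p1 (pos 1,3,5,7,9,11,13,15,17,19,21,23,25,27,29,31): XOR of data positions = 1⊕0⊕1⊕0⊕1⊕1⊕1⊕1⊕1⊕1⊕0⊕1⊕1⊕0⊕1 = 1
p2 (pos 2,3,6,7,10,11,14,15,18,19,22,23,26,27,30,31): XOR of data positions = 1⊕1⊕1⊕0⊕1⊕1⊕1⊕0⊕1⊕1⊕0⊕0⊕1⊕0⊕1 = 0
p4 (pos 4,5,6,7,12,13,14,15,20,21,22,23,28,29,30,31): XOR of data positions = 0⊕1⊕1⊕0⊕1⊕1⊕1⊕1⊕1⊕1⊕0⊕1⊕0⊕0⊕1 = 0
p8 (pos 8,9,10,11,12,13,14,15,24,25,26,27,28,29,30,31): XOR of data positions = 0⊕0⊕1⊕0⊕1⊕1⊕1⊕1⊕1⊕0⊕1⊕1⊕0⊕0⊕1 = 1
p16 (pos 16,17,18,19,20,21,22,23,24,25,26,27,28,29,30,31): XOR of data positions = 1⊕0⊕1⊕1⊕1⊕1⊕0⊕1⊕1⊕0⊕1⊕1⊕0⊕0⊕1 = 0
Codeword: 1010011100101110101111011011001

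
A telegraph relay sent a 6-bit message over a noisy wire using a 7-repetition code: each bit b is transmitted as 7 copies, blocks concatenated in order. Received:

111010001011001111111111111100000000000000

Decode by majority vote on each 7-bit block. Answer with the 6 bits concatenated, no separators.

Block 1 (1110100): 4 ones → 1
Block 2 (0101100): 3 ones → 0
Block 3 (1111111): 7 ones → 1
Block 4 (1111111): 7 ones → 1
Block 5 (0000000): 0 ones → 0
Block 6 (0000000): 0 ones → 0

101100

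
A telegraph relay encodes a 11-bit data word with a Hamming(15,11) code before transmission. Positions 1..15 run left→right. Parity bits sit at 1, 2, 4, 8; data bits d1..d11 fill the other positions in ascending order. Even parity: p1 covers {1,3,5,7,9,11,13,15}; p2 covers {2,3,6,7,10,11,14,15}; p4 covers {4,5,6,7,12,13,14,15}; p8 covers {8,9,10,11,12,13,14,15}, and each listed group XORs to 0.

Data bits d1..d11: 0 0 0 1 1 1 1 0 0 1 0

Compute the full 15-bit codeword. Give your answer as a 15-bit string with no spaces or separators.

Place data at non-parity positions: p1 p2 0 p4 0 0 1 p8 1 1 1 0 0 1 0
p1 (pos 1,3,5,7,9,11,13,15): XOR of data positions = 0⊕0⊕1⊕1⊕1⊕0⊕0 = 1
p2 (pos 2,3,6,7,10,11,14,15): XOR of data positions = 0⊕0⊕1⊕1⊕1⊕1⊕0 = 0
p4 (pos 4,5,6,7,12,13,14,15): XOR of data positions = 0⊕0⊕1⊕0⊕0⊕1⊕0 = 0
p8 (pos 8,9,10,11,12,13,14,15): XOR of data positions = 1⊕1⊕1⊕0⊕0⊕1⊕0 = 0
Codeword: 100000101110010

100000101110010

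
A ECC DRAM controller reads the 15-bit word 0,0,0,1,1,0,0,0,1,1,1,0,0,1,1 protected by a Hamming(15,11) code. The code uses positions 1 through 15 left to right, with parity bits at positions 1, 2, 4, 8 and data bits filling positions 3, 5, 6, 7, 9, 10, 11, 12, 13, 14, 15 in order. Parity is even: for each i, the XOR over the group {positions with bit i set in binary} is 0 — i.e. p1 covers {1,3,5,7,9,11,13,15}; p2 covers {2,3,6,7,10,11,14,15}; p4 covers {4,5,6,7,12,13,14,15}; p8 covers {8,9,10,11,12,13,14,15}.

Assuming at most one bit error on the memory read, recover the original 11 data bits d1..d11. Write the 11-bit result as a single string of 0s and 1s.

01001110011

s1 (pos 1,3,5,7,9,11,13,15): 0⊕0⊕1⊕0⊕1⊕1⊕0⊕1 = 0
s2 (pos 2,3,6,7,10,11,14,15): 0⊕0⊕0⊕0⊕1⊕1⊕1⊕1 = 0
s4 (pos 4,5,6,7,12,13,14,15): 1⊕1⊕0⊕0⊕0⊕0⊕1⊕1 = 0
s8 (pos 8,9,10,11,12,13,14,15): 0⊕1⊕1⊕1⊕0⊕0⊕1⊕1 = 1
Syndrome s8…s1 = 1000 → error at position 8.
Flip position 8: 000110001110011 → 000110011110011
Read data bits from positions 3,5,6,7,9,10,11,12,13,14,15: 01001110011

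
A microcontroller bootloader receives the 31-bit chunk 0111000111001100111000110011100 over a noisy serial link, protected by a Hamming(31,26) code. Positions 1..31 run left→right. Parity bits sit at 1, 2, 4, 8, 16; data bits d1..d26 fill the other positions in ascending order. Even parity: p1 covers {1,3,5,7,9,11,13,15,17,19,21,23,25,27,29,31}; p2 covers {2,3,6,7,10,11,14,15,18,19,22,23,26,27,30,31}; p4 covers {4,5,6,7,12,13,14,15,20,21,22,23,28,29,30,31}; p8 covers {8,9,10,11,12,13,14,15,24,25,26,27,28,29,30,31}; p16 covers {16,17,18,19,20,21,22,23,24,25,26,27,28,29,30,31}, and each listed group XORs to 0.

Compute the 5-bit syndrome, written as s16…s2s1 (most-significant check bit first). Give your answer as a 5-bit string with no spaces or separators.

01000

s1 (pos 1,3,5,7,9,11,13,15,17,19,21,23,25,27,29,31): 0⊕1⊕0⊕0⊕1⊕0⊕1⊕0⊕1⊕1⊕0⊕1⊕0⊕1⊕1⊕0 = 0
s2 (pos 2,3,6,7,10,11,14,15,18,19,22,23,26,27,30,31): 1⊕1⊕0⊕0⊕1⊕0⊕1⊕0⊕1⊕1⊕0⊕1⊕0⊕1⊕0⊕0 = 0
s4 (pos 4,5,6,7,12,13,14,15,20,21,22,23,28,29,30,31): 1⊕0⊕0⊕0⊕0⊕1⊕1⊕0⊕0⊕0⊕0⊕1⊕1⊕1⊕0⊕0 = 0
s8 (pos 8,9,10,11,12,13,14,15,24,25,26,27,28,29,30,31): 1⊕1⊕1⊕0⊕0⊕1⊕1⊕0⊕1⊕0⊕0⊕1⊕1⊕1⊕0⊕0 = 1
s16 (pos 16,17,18,19,20,21,22,23,24,25,26,27,28,29,30,31): 0⊕1⊕1⊕1⊕0⊕0⊕0⊕1⊕1⊕0⊕0⊕1⊕1⊕1⊕0⊕0 = 0
Syndrome s16…s1 = 01000 → error at position 8.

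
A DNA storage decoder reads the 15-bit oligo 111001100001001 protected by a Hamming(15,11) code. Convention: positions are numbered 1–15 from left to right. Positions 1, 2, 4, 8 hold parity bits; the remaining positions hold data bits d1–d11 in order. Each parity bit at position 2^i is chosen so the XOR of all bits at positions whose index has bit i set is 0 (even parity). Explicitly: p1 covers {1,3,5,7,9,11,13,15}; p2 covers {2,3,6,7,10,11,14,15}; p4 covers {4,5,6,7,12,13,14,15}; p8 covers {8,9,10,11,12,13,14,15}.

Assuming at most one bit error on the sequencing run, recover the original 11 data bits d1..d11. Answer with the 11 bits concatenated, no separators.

s1 (pos 1,3,5,7,9,11,13,15): 1⊕1⊕0⊕1⊕0⊕0⊕0⊕1 = 0
s2 (pos 2,3,6,7,10,11,14,15): 1⊕1⊕1⊕1⊕0⊕0⊕0⊕1 = 1
s4 (pos 4,5,6,7,12,13,14,15): 0⊕0⊕1⊕1⊕1⊕0⊕0⊕1 = 0
s8 (pos 8,9,10,11,12,13,14,15): 0⊕0⊕0⊕0⊕1⊕0⊕0⊕1 = 0
Syndrome s8…s1 = 0010 → error at position 2.
Flip position 2: 111001100001001 → 101001100001001
Read data bits from positions 3,5,6,7,9,10,11,12,13,14,15: 10110001001

10110001001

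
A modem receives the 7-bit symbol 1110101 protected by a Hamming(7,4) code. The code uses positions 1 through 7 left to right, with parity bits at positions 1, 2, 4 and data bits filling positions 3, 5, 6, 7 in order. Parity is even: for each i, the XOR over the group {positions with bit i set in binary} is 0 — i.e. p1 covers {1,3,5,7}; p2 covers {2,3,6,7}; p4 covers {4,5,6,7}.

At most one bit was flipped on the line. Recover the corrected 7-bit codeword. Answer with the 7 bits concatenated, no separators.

1010101

s1 (pos 1,3,5,7): 1⊕1⊕1⊕1 = 0
s2 (pos 2,3,6,7): 1⊕1⊕0⊕1 = 1
s4 (pos 4,5,6,7): 0⊕1⊕0⊕1 = 0
Syndrome s4…s1 = 010 → error at position 2.
Flip position 2: 1110101 → 1010101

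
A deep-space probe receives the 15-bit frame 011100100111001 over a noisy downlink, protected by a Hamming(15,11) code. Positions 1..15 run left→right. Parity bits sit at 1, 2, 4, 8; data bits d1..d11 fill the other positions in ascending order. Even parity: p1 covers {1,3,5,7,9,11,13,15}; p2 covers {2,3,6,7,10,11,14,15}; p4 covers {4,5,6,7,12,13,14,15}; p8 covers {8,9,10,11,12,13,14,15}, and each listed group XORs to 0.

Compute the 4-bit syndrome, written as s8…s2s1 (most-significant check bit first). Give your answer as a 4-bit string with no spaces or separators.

s1 (pos 1,3,5,7,9,11,13,15): 0⊕1⊕0⊕1⊕0⊕1⊕0⊕1 = 0
s2 (pos 2,3,6,7,10,11,14,15): 1⊕1⊕0⊕1⊕1⊕1⊕0⊕1 = 0
s4 (pos 4,5,6,7,12,13,14,15): 1⊕0⊕0⊕1⊕1⊕0⊕0⊕1 = 0
s8 (pos 8,9,10,11,12,13,14,15): 0⊕0⊕1⊕1⊕1⊕0⊕0⊕1 = 0
Syndrome s8…s1 = 0000 → no error.

0000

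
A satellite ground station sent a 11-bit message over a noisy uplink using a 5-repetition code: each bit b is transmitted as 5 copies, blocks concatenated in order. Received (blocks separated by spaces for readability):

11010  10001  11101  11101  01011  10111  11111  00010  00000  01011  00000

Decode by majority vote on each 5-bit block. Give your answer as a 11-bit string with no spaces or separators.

10111110010

Block 1 (11010): 3 ones → 1
Block 2 (10001): 2 ones → 0
Block 3 (11101): 4 ones → 1
Block 4 (11101): 4 ones → 1
Block 5 (01011): 3 ones → 1
Block 6 (10111): 4 ones → 1
Block 7 (11111): 5 ones → 1
Block 8 (00010): 1 one → 0
Block 9 (00000): 0 ones → 0
Block 10 (01011): 3 ones → 1
Block 11 (00000): 0 ones → 0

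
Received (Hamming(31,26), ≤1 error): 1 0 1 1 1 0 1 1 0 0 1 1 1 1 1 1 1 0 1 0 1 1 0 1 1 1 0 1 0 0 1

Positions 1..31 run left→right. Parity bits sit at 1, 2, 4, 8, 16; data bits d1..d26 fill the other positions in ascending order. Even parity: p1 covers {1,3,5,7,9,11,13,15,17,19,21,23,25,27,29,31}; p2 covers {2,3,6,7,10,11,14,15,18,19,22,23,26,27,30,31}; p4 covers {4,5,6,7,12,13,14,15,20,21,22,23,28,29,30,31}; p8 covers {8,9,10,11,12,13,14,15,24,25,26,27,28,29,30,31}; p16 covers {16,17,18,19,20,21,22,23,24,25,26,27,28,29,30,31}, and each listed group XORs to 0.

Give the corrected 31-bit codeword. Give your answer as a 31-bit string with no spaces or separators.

s1 (pos 1,3,5,7,9,11,13,15,17,19,21,23,25,27,29,31): 1⊕1⊕1⊕1⊕0⊕1⊕1⊕1⊕1⊕1⊕1⊕0⊕1⊕0⊕0⊕1 = 0
s2 (pos 2,3,6,7,10,11,14,15,18,19,22,23,26,27,30,31): 0⊕1⊕0⊕1⊕0⊕1⊕1⊕1⊕0⊕1⊕1⊕0⊕1⊕0⊕0⊕1 = 1
s4 (pos 4,5,6,7,12,13,14,15,20,21,22,23,28,29,30,31): 1⊕1⊕0⊕1⊕1⊕1⊕1⊕1⊕0⊕1⊕1⊕0⊕1⊕0⊕0⊕1 = 1
s8 (pos 8,9,10,11,12,13,14,15,24,25,26,27,28,29,30,31): 1⊕0⊕0⊕1⊕1⊕1⊕1⊕1⊕1⊕1⊕1⊕0⊕1⊕0⊕0⊕1 = 1
s16 (pos 16,17,18,19,20,21,22,23,24,25,26,27,28,29,30,31): 1⊕1⊕0⊕1⊕0⊕1⊕1⊕0⊕1⊕1⊕1⊕0⊕1⊕0⊕0⊕1 = 0
Syndrome s16…s1 = 01110 → error at position 14.
Flip position 14: 1011101100111111101011011101001 → 1011101100111011101011011101001

1011101100111011101011011101001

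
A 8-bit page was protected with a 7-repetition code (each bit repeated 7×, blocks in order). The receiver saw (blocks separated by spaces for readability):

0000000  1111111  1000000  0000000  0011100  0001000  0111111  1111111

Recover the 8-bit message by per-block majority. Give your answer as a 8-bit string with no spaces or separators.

01000011

Block 1 (0000000): 0 ones → 0
Block 2 (1111111): 7 ones → 1
Block 3 (1000000): 1 one → 0
Block 4 (0000000): 0 ones → 0
Block 5 (0011100): 3 ones → 0
Block 6 (0001000): 1 one → 0
Block 7 (0111111): 6 ones → 1
Block 8 (1111111): 7 ones → 1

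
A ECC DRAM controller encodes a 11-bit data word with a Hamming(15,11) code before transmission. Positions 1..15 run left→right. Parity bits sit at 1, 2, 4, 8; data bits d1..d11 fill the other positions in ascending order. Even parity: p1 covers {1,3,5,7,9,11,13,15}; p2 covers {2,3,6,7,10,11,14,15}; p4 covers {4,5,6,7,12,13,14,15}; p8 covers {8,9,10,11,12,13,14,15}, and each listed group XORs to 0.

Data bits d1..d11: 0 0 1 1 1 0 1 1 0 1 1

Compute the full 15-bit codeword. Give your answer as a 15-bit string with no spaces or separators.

010101111011011

Place data at non-parity positions: p1 p2 0 p4 0 1 1 p8 1 0 1 1 0 1 1
p1 (pos 1,3,5,7,9,11,13,15): XOR of data positions = 0⊕0⊕1⊕1⊕1⊕0⊕1 = 0
p2 (pos 2,3,6,7,10,11,14,15): XOR of data positions = 0⊕1⊕1⊕0⊕1⊕1⊕1 = 1
p4 (pos 4,5,6,7,12,13,14,15): XOR of data positions = 0⊕1⊕1⊕1⊕0⊕1⊕1 = 1
p8 (pos 8,9,10,11,12,13,14,15): XOR of data positions = 1⊕0⊕1⊕1⊕0⊕1⊕1 = 1
Codeword: 010101111011011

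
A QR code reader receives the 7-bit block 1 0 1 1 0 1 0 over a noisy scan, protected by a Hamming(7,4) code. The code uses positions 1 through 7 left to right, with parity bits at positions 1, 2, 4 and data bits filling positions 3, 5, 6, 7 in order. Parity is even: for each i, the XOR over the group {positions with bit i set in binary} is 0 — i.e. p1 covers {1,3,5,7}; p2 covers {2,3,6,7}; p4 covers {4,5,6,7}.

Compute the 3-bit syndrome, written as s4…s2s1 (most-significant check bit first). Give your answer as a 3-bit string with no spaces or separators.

s1 (pos 1,3,5,7): 1⊕1⊕0⊕0 = 0
s2 (pos 2,3,6,7): 0⊕1⊕1⊕0 = 0
s4 (pos 4,5,6,7): 1⊕0⊕1⊕0 = 0
Syndrome s4…s1 = 000 → no error.

000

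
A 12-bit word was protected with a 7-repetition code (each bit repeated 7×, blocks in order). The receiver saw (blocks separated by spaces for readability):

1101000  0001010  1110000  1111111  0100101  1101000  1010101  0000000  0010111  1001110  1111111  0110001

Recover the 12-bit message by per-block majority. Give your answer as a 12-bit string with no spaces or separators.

000100101110

Block 1 (1101000): 3 ones → 0
Block 2 (0001010): 2 ones → 0
Block 3 (1110000): 3 ones → 0
Block 4 (1111111): 7 ones → 1
Block 5 (0100101): 3 ones → 0
Block 6 (1101000): 3 ones → 0
Block 7 (1010101): 4 ones → 1
Block 8 (0000000): 0 ones → 0
Block 9 (0010111): 4 ones → 1
Block 10 (1001110): 4 ones → 1
Block 11 (1111111): 7 ones → 1
Block 12 (0110001): 3 ones → 0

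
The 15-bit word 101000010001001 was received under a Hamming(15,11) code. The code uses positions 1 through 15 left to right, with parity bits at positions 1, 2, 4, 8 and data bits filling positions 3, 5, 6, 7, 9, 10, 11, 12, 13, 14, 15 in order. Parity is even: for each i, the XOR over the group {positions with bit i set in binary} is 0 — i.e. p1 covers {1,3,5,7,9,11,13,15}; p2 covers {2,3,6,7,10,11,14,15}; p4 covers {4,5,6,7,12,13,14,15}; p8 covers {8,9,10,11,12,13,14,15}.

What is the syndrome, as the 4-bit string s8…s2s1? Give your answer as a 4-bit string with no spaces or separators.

s1 (pos 1,3,5,7,9,11,13,15): 1⊕1⊕0⊕0⊕0⊕0⊕0⊕1 = 1
s2 (pos 2,3,6,7,10,11,14,15): 0⊕1⊕0⊕0⊕0⊕0⊕0⊕1 = 0
s4 (pos 4,5,6,7,12,13,14,15): 0⊕0⊕0⊕0⊕1⊕0⊕0⊕1 = 0
s8 (pos 8,9,10,11,12,13,14,15): 1⊕0⊕0⊕0⊕1⊕0⊕0⊕1 = 1
Syndrome s8…s1 = 1001 → error at position 9.

1001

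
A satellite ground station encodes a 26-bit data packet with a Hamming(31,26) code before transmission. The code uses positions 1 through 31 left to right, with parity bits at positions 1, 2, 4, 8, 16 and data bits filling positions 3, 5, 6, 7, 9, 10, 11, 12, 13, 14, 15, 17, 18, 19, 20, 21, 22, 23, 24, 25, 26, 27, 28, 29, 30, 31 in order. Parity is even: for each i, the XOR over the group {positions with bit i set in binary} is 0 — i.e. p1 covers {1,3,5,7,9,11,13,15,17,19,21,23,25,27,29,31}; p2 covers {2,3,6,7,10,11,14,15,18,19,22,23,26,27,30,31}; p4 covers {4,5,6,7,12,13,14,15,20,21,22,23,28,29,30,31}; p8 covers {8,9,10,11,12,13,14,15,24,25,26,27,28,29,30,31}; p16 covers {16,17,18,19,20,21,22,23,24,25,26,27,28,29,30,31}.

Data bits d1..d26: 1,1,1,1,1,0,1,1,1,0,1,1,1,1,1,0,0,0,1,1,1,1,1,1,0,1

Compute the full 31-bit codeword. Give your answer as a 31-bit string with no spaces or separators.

1010111010111011111100011111101

Place data at non-parity positions: p1 p2 1 p4 1 1 1 p8 1 0 1 1 1 0 1 p16 1 1 1 1 0 0 0 1 1 1 1 1 1 0 1
p1 (pos 1,3,5,7,9,11,13,15,17,19,21,23,25,27,29,31): XOR of data positions = 1⊕1⊕1⊕1⊕1⊕1⊕1⊕1⊕1⊕0⊕0⊕1⊕1⊕1⊕1 = 1
p2 (pos 2,3,6,7,10,11,14,15,18,19,22,23,26,27,30,31): XOR of data positions = 1⊕1⊕1⊕0⊕1⊕0⊕1⊕1⊕1⊕0⊕0⊕1⊕1⊕0⊕1 = 0
p4 (pos 4,5,6,7,12,13,14,15,20,21,22,23,28,29,30,31): XOR of data positions = 1⊕1⊕1⊕1⊕1⊕0⊕1⊕1⊕0⊕0⊕0⊕1⊕1⊕0⊕1 = 0
p8 (pos 8,9,10,11,12,13,14,15,24,25,26,27,28,29,30,31): XOR of data positions = 1⊕0⊕1⊕1⊕1⊕0⊕1⊕1⊕1⊕1⊕1⊕1⊕1⊕0⊕1 = 0
p16 (pos 16,17,18,19,20,21,22,23,24,25,26,27,28,29,30,31): XOR of data positions = 1⊕1⊕1⊕1⊕0⊕0⊕0⊕1⊕1⊕1⊕1⊕1⊕1⊕0⊕1 = 1
Codeword: 1010111010111011111100011111101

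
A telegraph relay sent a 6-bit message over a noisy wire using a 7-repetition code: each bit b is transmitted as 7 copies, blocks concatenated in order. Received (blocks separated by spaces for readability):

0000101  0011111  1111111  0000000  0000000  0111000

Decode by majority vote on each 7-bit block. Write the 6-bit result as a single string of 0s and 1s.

Block 1 (0000101): 2 ones → 0
Block 2 (0011111): 5 ones → 1
Block 3 (1111111): 7 ones → 1
Block 4 (0000000): 0 ones → 0
Block 5 (0000000): 0 ones → 0
Block 6 (0111000): 3 ones → 0

011000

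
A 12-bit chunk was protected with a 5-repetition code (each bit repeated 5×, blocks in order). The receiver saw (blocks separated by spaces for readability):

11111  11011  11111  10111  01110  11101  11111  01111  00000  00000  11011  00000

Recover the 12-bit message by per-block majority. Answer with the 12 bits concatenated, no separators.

111111110010

Block 1 (11111): 5 ones → 1
Block 2 (11011): 4 ones → 1
Block 3 (11111): 5 ones → 1
Block 4 (10111): 4 ones → 1
Block 5 (01110): 3 ones → 1
Block 6 (11101): 4 ones → 1
Block 7 (11111): 5 ones → 1
Block 8 (01111): 4 ones → 1
Block 9 (00000): 0 ones → 0
Block 10 (00000): 0 ones → 0
Block 11 (11011): 4 ones → 1
Block 12 (00000): 0 ones → 0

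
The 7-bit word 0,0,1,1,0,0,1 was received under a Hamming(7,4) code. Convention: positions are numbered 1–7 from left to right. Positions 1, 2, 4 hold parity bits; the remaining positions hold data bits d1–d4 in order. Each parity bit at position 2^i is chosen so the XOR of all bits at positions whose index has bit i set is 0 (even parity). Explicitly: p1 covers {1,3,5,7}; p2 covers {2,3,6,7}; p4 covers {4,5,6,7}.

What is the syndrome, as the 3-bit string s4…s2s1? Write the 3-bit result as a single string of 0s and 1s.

s1 (pos 1,3,5,7): 0⊕1⊕0⊕1 = 0
s2 (pos 2,3,6,7): 0⊕1⊕0⊕1 = 0
s4 (pos 4,5,6,7): 1⊕0⊕0⊕1 = 0
Syndrome s4…s1 = 000 → no error.

000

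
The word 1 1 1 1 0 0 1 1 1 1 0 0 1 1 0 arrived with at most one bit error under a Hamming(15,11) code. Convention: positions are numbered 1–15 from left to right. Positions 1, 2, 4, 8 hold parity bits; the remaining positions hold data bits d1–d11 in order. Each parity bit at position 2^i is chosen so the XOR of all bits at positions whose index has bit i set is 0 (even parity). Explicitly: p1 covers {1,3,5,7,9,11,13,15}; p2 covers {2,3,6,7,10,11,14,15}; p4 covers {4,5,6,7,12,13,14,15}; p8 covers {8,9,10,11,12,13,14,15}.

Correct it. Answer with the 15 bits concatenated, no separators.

s1 (pos 1,3,5,7,9,11,13,15): 1⊕1⊕0⊕1⊕1⊕0⊕1⊕0 = 1
s2 (pos 2,3,6,7,10,11,14,15): 1⊕1⊕0⊕1⊕1⊕0⊕1⊕0 = 1
s4 (pos 4,5,6,7,12,13,14,15): 1⊕0⊕0⊕1⊕0⊕1⊕1⊕0 = 0
s8 (pos 8,9,10,11,12,13,14,15): 1⊕1⊕1⊕0⊕0⊕1⊕1⊕0 = 1
Syndrome s8…s1 = 1011 → error at position 11.
Flip position 11: 111100111100110 → 111100111110110

111100111110110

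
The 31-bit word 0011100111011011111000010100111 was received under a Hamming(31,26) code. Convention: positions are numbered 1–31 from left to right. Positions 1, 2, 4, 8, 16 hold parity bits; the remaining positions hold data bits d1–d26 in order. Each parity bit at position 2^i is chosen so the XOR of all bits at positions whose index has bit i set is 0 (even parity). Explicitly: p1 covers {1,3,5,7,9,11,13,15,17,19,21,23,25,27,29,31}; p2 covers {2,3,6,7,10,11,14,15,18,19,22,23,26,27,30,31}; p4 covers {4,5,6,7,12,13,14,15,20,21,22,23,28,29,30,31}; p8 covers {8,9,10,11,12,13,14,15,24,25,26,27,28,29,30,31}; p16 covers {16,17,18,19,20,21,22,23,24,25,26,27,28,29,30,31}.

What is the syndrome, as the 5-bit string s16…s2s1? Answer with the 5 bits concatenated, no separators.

s1 (pos 1,3,5,7,9,11,13,15,17,19,21,23,25,27,29,31): 0⊕1⊕1⊕0⊕1⊕0⊕1⊕1⊕1⊕1⊕0⊕0⊕0⊕0⊕1⊕1 = 1
s2 (pos 2,3,6,7,10,11,14,15,18,19,22,23,26,27,30,31): 0⊕1⊕0⊕0⊕1⊕0⊕0⊕1⊕1⊕1⊕0⊕0⊕1⊕0⊕1⊕1 = 0
s4 (pos 4,5,6,7,12,13,14,15,20,21,22,23,28,29,30,31): 1⊕1⊕0⊕0⊕1⊕1⊕0⊕1⊕0⊕0⊕0⊕0⊕0⊕1⊕1⊕1 = 0
s8 (pos 8,9,10,11,12,13,14,15,24,25,26,27,28,29,30,31): 1⊕1⊕1⊕0⊕1⊕1⊕0⊕1⊕1⊕0⊕1⊕0⊕0⊕1⊕1⊕1 = 1
s16 (pos 16,17,18,19,20,21,22,23,24,25,26,27,28,29,30,31): 1⊕1⊕1⊕1⊕0⊕0⊕0⊕0⊕1⊕0⊕1⊕0⊕0⊕1⊕1⊕1 = 1
Syndrome s16…s1 = 11001 → error at position 25.

11001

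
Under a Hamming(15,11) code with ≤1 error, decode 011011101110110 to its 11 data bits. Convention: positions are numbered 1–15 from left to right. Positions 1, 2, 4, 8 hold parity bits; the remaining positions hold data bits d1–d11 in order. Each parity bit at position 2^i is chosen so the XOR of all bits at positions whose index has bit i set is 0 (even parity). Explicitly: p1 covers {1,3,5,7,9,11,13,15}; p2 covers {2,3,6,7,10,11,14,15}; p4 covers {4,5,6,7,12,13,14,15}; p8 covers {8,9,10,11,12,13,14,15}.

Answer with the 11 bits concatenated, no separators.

s1 (pos 1,3,5,7,9,11,13,15): 0⊕1⊕1⊕1⊕1⊕1⊕1⊕0 = 0
s2 (pos 2,3,6,7,10,11,14,15): 1⊕1⊕1⊕1⊕1⊕1⊕1⊕0 = 1
s4 (pos 4,5,6,7,12,13,14,15): 0⊕1⊕1⊕1⊕0⊕1⊕1⊕0 = 1
s8 (pos 8,9,10,11,12,13,14,15): 0⊕1⊕1⊕1⊕0⊕1⊕1⊕0 = 1
Syndrome s8…s1 = 1110 → error at position 14.
Flip position 14: 011011101110110 → 011011101110100
Read data bits from positions 3,5,6,7,9,10,11,12,13,14,15: 11111110100

11111110100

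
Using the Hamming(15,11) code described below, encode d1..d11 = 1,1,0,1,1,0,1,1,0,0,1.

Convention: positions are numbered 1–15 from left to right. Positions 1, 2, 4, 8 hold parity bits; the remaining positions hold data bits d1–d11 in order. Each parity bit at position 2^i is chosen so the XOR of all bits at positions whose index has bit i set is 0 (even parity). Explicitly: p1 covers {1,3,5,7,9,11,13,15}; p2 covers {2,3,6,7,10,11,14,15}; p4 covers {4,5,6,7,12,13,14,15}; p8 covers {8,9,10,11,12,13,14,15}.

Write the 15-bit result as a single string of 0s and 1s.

Place data at non-parity positions: p1 p2 1 p4 1 0 1 p8 1 0 1 1 0 0 1
p1 (pos 1,3,5,7,9,11,13,15): XOR of data positions = 1⊕1⊕1⊕1⊕1⊕0⊕1 = 0
p2 (pos 2,3,6,7,10,11,14,15): XOR of data positions = 1⊕0⊕1⊕0⊕1⊕0⊕1 = 0
p4 (pos 4,5,6,7,12,13,14,15): XOR of data positions = 1⊕0⊕1⊕1⊕0⊕0⊕1 = 0
p8 (pos 8,9,10,11,12,13,14,15): XOR of data positions = 1⊕0⊕1⊕1⊕0⊕0⊕1 = 0
Codeword: 001010101011001

001010101011001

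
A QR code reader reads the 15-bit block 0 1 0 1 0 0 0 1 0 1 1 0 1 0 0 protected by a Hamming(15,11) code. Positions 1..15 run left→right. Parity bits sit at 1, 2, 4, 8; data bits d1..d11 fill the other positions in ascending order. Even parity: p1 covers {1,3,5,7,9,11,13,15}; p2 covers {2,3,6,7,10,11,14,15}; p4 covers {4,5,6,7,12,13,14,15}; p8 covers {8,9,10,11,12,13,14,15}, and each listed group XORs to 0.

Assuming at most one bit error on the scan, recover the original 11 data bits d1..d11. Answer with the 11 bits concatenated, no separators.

00000110100

s1 (pos 1,3,5,7,9,11,13,15): 0⊕0⊕0⊕0⊕0⊕1⊕1⊕0 = 0
s2 (pos 2,3,6,7,10,11,14,15): 1⊕0⊕0⊕0⊕1⊕1⊕0⊕0 = 1
s4 (pos 4,5,6,7,12,13,14,15): 1⊕0⊕0⊕0⊕0⊕1⊕0⊕0 = 0
s8 (pos 8,9,10,11,12,13,14,15): 1⊕0⊕1⊕1⊕0⊕1⊕0⊕0 = 0
Syndrome s8…s1 = 0010 → error at position 2.
Flip position 2: 010100010110100 → 000100010110100
Read data bits from positions 3,5,6,7,9,10,11,12,13,14,15: 00000110100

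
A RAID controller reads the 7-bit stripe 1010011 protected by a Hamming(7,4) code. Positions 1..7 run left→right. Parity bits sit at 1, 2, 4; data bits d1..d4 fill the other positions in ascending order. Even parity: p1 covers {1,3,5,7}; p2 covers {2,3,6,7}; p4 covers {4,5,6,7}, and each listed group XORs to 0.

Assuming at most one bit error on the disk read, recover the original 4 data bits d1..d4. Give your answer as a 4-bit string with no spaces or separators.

0011

s1 (pos 1,3,5,7): 1⊕1⊕0⊕1 = 1
s2 (pos 2,3,6,7): 0⊕1⊕1⊕1 = 1
s4 (pos 4,5,6,7): 0⊕0⊕1⊕1 = 0
Syndrome s4…s1 = 011 → error at position 3.
Flip position 3: 1010011 → 1000011
Read data bits from positions 3,5,6,7: 0011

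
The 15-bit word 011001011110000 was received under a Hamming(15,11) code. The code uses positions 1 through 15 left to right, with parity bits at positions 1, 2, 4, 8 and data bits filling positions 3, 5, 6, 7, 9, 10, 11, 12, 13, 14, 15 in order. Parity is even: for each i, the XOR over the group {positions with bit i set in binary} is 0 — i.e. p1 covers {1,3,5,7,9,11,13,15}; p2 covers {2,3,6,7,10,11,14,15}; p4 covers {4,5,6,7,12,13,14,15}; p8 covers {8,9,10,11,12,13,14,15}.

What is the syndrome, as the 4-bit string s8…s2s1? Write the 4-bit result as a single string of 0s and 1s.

0111

s1 (pos 1,3,5,7,9,11,13,15): 0⊕1⊕0⊕0⊕1⊕1⊕0⊕0 = 1
s2 (pos 2,3,6,7,10,11,14,15): 1⊕1⊕1⊕0⊕1⊕1⊕0⊕0 = 1
s4 (pos 4,5,6,7,12,13,14,15): 0⊕0⊕1⊕0⊕0⊕0⊕0⊕0 = 1
s8 (pos 8,9,10,11,12,13,14,15): 1⊕1⊕1⊕1⊕0⊕0⊕0⊕0 = 0
Syndrome s8…s1 = 0111 → error at position 7.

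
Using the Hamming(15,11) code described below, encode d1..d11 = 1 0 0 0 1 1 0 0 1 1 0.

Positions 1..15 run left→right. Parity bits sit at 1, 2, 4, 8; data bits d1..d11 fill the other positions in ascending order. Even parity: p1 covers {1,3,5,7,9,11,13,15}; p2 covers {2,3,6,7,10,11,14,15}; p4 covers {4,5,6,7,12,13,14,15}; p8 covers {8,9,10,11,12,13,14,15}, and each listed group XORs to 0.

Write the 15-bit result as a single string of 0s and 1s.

Place data at non-parity positions: p1 p2 1 p4 0 0 0 p8 1 1 0 0 1 1 0
p1 (pos 1,3,5,7,9,11,13,15): XOR of data positions = 1⊕0⊕0⊕1⊕0⊕1⊕0 = 1
p2 (pos 2,3,6,7,10,11,14,15): XOR of data positions = 1⊕0⊕0⊕1⊕0⊕1⊕0 = 1
p4 (pos 4,5,6,7,12,13,14,15): XOR of data positions = 0⊕0⊕0⊕0⊕1⊕1⊕0 = 0
p8 (pos 8,9,10,11,12,13,14,15): XOR of data positions = 1⊕1⊕0⊕0⊕1⊕1⊕0 = 0
Codeword: 111000001100110

111000001100110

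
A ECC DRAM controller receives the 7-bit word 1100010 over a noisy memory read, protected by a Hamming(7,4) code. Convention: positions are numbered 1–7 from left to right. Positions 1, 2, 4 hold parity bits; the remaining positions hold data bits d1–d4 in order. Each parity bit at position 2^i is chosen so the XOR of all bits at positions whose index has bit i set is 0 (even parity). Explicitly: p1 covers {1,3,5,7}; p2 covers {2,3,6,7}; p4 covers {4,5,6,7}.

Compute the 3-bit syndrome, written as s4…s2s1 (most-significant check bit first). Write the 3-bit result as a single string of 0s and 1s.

s1 (pos 1,3,5,7): 1⊕0⊕0⊕0 = 1
s2 (pos 2,3,6,7): 1⊕0⊕1⊕0 = 0
s4 (pos 4,5,6,7): 0⊕0⊕1⊕0 = 1
Syndrome s4…s1 = 101 → error at position 5.

101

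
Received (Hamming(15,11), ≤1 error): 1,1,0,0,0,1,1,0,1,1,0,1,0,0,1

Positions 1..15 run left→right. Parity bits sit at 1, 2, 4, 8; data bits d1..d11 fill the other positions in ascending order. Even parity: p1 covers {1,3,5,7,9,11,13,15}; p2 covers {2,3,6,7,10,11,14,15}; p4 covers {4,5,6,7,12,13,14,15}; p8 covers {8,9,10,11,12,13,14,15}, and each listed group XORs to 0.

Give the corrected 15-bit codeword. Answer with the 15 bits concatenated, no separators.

s1 (pos 1,3,5,7,9,11,13,15): 1⊕0⊕0⊕1⊕1⊕0⊕0⊕1 = 0
s2 (pos 2,3,6,7,10,11,14,15): 1⊕0⊕1⊕1⊕1⊕0⊕0⊕1 = 1
s4 (pos 4,5,6,7,12,13,14,15): 0⊕0⊕1⊕1⊕1⊕0⊕0⊕1 = 0
s8 (pos 8,9,10,11,12,13,14,15): 0⊕1⊕1⊕0⊕1⊕0⊕0⊕1 = 0
Syndrome s8…s1 = 0010 → error at position 2.
Flip position 2: 110001101101001 → 100001101101001

100001101101001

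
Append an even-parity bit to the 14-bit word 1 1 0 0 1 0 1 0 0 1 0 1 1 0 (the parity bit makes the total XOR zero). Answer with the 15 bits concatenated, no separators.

XOR of the 14 data bits: 1⊕1⊕0⊕0⊕1⊕0⊕1⊕0⊕0⊕1⊕0⊕1⊕1⊕0 = 1
Parity bit = 1 (so all 15 bits XOR to 0).

110010100101101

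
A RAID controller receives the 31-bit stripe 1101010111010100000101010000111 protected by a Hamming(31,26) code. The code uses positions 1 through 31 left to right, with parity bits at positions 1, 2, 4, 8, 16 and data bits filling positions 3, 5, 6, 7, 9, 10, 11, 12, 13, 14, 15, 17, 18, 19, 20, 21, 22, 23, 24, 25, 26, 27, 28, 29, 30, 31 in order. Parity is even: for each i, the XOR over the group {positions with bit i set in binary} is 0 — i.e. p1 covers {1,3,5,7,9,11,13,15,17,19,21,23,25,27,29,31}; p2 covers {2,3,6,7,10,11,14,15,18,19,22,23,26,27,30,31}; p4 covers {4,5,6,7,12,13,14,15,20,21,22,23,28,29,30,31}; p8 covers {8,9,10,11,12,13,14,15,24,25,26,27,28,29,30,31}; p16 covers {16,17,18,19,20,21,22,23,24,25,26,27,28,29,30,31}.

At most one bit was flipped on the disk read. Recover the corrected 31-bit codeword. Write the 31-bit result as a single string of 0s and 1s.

1101010111010000000101010000111

s1 (pos 1,3,5,7,9,11,13,15,17,19,21,23,25,27,29,31): 1⊕0⊕0⊕0⊕1⊕0⊕0⊕0⊕0⊕0⊕0⊕0⊕0⊕0⊕1⊕1 = 0
s2 (pos 2,3,6,7,10,11,14,15,18,19,22,23,26,27,30,31): 1⊕0⊕1⊕0⊕1⊕0⊕1⊕0⊕0⊕0⊕1⊕0⊕0⊕0⊕1⊕1 = 1
s4 (pos 4,5,6,7,12,13,14,15,20,21,22,23,28,29,30,31): 1⊕0⊕1⊕0⊕1⊕0⊕1⊕0⊕1⊕0⊕1⊕0⊕0⊕1⊕1⊕1 = 1
s8 (pos 8,9,10,11,12,13,14,15,24,25,26,27,28,29,30,31): 1⊕1⊕1⊕0⊕1⊕0⊕1⊕0⊕1⊕0⊕0⊕0⊕0⊕1⊕1⊕1 = 1
s16 (pos 16,17,18,19,20,21,22,23,24,25,26,27,28,29,30,31): 0⊕0⊕0⊕0⊕1⊕0⊕1⊕0⊕1⊕0⊕0⊕0⊕0⊕1⊕1⊕1 = 0
Syndrome s16…s1 = 01110 → error at position 14.
Flip position 14: 1101010111010100000101010000111 → 1101010111010000000101010000111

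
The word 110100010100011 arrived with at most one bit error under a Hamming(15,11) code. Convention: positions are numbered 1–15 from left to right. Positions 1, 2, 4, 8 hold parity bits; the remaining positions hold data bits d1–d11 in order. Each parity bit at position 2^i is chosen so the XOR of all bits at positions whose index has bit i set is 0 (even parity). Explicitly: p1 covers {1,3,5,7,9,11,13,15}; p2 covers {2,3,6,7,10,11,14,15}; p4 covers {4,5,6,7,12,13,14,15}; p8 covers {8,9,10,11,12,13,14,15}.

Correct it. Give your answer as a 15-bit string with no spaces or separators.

s1 (pos 1,3,5,7,9,11,13,15): 1⊕0⊕0⊕0⊕0⊕0⊕0⊕1 = 0
s2 (pos 2,3,6,7,10,11,14,15): 1⊕0⊕0⊕0⊕1⊕0⊕1⊕1 = 0
s4 (pos 4,5,6,7,12,13,14,15): 1⊕0⊕0⊕0⊕0⊕0⊕1⊕1 = 1
s8 (pos 8,9,10,11,12,13,14,15): 1⊕0⊕1⊕0⊕0⊕0⊕1⊕1 = 0
Syndrome s8…s1 = 0100 → error at position 4.
Flip position 4: 110100010100011 → 110000010100011

110000010100011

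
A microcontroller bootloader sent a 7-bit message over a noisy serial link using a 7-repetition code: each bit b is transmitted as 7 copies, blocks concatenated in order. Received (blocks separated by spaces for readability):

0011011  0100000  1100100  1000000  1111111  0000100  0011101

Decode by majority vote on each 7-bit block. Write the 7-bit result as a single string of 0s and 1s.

Block 1 (0011011): 4 ones → 1
Block 2 (0100000): 1 one → 0
Block 3 (1100100): 3 ones → 0
Block 4 (1000000): 1 one → 0
Block 5 (1111111): 7 ones → 1
Block 6 (0000100): 1 one → 0
Block 7 (0011101): 4 ones → 1

1000101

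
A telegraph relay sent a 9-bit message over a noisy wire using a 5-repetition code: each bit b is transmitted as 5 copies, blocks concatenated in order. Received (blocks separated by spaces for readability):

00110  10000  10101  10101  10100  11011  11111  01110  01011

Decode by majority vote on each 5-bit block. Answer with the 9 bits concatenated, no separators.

001101111

Block 1 (00110): 2 ones → 0
Block 2 (10000): 1 one → 0
Block 3 (10101): 3 ones → 1
Block 4 (10101): 3 ones → 1
Block 5 (10100): 2 ones → 0
Block 6 (11011): 4 ones → 1
Block 7 (11111): 5 ones → 1
Block 8 (01110): 3 ones → 1
Block 9 (01011): 3 ones → 1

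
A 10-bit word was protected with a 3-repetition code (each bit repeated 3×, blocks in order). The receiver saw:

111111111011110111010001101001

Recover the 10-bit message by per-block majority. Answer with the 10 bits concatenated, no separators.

Block 1 (111): 3 ones → 1
Block 2 (111): 3 ones → 1
Block 3 (111): 3 ones → 1
Block 4 (011): 2 ones → 1
Block 5 (110): 2 ones → 1
Block 6 (111): 3 ones → 1
Block 7 (010): 1 one → 0
Block 8 (001): 1 one → 0
Block 9 (101): 2 ones → 1
Block 10 (001): 1 one → 0

1111110010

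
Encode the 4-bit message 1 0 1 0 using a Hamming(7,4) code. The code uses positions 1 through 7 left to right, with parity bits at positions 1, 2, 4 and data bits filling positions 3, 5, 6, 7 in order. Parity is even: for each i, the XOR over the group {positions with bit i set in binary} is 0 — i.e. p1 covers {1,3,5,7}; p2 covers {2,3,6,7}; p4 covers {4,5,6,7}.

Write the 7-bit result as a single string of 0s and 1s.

1011010

Place data at non-parity positions: p1 p2 1 p4 0 1 0
p1 (pos 1,3,5,7): XOR of data positions = 1⊕0⊕0 = 1
p2 (pos 2,3,6,7): XOR of data positions = 1⊕1⊕0 = 0
p4 (pos 4,5,6,7): XOR of data positions = 0⊕1⊕0 = 1
Codeword: 1011010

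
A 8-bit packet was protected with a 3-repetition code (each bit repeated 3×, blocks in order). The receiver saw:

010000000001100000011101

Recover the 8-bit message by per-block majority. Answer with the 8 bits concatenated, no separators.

Block 1 (010): 1 one → 0
Block 2 (000): 0 ones → 0
Block 3 (000): 0 ones → 0
Block 4 (001): 1 one → 0
Block 5 (100): 1 one → 0
Block 6 (000): 0 ones → 0
Block 7 (011): 2 ones → 1
Block 8 (101): 2 ones → 1

00000011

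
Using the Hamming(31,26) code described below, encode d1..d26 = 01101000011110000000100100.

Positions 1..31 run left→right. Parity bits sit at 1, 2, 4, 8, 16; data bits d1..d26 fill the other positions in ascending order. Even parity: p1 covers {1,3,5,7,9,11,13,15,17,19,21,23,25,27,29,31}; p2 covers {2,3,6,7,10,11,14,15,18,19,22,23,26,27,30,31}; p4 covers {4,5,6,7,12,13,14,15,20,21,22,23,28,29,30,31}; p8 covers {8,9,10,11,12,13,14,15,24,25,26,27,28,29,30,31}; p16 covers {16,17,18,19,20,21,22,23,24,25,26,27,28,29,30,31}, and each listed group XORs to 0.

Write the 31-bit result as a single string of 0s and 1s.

1101110110000110110000000100100

Place data at non-parity positions: p1 p2 0 p4 1 1 0 p8 1 0 0 0 0 1 1 p16 1 1 0 0 0 0 0 0 0 1 0 0 1 0 0
p1 (pos 1,3,5,7,9,11,13,15,17,19,21,23,25,27,29,31): XOR of data positions = 0⊕1⊕0⊕1⊕0⊕0⊕1⊕1⊕0⊕0⊕0⊕0⊕0⊕1⊕0 = 1
p2 (pos 2,3,6,7,10,11,14,15,18,19,22,23,26,27,30,31): XOR of data positions = 0⊕1⊕0⊕0⊕0⊕1⊕1⊕1⊕0⊕0⊕0⊕1⊕0⊕0⊕0 = 1
p4 (pos 4,5,6,7,12,13,14,15,20,21,22,23,28,29,30,31): XOR of data positions = 1⊕1⊕0⊕0⊕0⊕1⊕1⊕0⊕0⊕0⊕0⊕0⊕1⊕0⊕0 = 1
p8 (pos 8,9,10,11,12,13,14,15,24,25,26,27,28,29,30,31): XOR of data positions = 1⊕0⊕0⊕0⊕0⊕1⊕1⊕0⊕0⊕1⊕0⊕0⊕1⊕0⊕0 = 1
p16 (pos 16,17,18,19,20,21,22,23,24,25,26,27,28,29,30,31): XOR of data positions = 1⊕1⊕0⊕0⊕0⊕0⊕0⊕0⊕0⊕1⊕0⊕0⊕1⊕0⊕0 = 0
Codeword: 1101110110000110110000000100100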